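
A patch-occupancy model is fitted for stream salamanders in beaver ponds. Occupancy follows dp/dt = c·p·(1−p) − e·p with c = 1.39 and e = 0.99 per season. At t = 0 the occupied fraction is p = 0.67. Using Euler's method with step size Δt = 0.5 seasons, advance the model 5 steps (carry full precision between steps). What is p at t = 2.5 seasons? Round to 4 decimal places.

Update rule: p ← p + [c·p·(1−p) − e·p]·Δt with Δt = 0.5.
step 1: Δp = -0.17799, p = 0.49201
step 2: Δp = -0.06984, p = 0.42217
step 3: Δp = -0.03944, p = 0.38274
step 4: Δp = -0.02526, p = 0.35748
step 5: Δp = -0.01732, p = 0.34016

0.3402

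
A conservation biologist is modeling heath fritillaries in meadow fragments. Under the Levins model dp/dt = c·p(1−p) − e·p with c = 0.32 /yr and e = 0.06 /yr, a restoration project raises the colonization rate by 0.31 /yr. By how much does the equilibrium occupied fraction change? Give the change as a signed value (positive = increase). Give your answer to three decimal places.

0.092

Before: p* = 1 − 0.06/0.32 = 0.8125.
After the change, c = 0.63, e = 0.06, so p* = 1 − 0.06/0.63 = 0.9048.
Δp* = 0.9048 − 0.8125 = +0.0923.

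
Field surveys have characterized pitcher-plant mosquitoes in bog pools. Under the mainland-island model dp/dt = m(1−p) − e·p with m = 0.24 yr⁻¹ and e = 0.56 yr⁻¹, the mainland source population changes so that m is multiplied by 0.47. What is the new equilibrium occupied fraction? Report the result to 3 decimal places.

0.168

Before: p* = 0.24/(0.24+0.56) = 0.3000.
After: m = 0.1128, e = 0.56; p* = 0.1128/0.6728 = 0.1677.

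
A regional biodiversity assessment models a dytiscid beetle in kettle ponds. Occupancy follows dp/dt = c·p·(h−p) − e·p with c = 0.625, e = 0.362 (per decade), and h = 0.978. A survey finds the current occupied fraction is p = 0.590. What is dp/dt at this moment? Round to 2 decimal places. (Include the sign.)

-0.07

Colonization term: c·p·(h−p) = 0.625×0.590×0.3880 = 0.14307.
Extinction term: e·p = 0.21358.
dp/dt = 0.14307 − 0.21358 = -0.07051.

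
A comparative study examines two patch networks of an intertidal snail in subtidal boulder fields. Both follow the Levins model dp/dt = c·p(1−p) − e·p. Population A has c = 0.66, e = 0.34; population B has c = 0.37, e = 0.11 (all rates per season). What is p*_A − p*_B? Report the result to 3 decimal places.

A: p*_A = 1 − 0.34/0.66 = 0.4848.
B: p*_B = 1 − 0.11/0.37 = 0.7027.
p*_A − p*_B = 0.4848 − 0.7027 = -0.2179.

-0.218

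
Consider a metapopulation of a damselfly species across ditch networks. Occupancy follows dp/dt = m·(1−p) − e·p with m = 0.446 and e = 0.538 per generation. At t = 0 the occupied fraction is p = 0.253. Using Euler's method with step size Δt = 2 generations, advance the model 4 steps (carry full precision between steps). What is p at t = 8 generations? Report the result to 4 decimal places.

Update rule: p ← p + [m·(1−p) − e·p]·Δt with Δt = 2.
step 1: Δp = +0.39410, p = 0.64710
step 2: Δp = -0.38148, p = 0.26561
step 3: Δp = +0.36928, p = 0.63489
step 4: Δp = -0.35746, p = 0.27743

0.2774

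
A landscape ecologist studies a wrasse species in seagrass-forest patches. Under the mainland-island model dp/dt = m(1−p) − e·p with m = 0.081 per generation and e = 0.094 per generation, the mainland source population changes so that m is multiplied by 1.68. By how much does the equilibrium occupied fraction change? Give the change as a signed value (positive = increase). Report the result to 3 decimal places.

Before: p* = 0.081/(0.081+0.094) = 0.4629.
After: m = 0.13608, e = 0.094; p* = 0.13608/0.2301 = 0.5914.
Δp* = 0.5914 − 0.4629 = +0.1286.

0.129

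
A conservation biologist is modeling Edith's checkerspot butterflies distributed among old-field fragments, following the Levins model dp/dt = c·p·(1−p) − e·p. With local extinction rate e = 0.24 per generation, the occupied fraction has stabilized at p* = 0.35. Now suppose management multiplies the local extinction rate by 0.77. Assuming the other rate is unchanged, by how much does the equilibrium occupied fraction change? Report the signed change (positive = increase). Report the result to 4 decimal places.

0.1495

Balance c(1−p*) = e gives c = e/(1 − 0.35000) = 0.24/0.65000 = 0.36923.
New p* = 1 − e/c = 1 − 0.18480/0.36923 = 0.49950.
Δp* = 0.49950 − 0.35000 = +0.14950.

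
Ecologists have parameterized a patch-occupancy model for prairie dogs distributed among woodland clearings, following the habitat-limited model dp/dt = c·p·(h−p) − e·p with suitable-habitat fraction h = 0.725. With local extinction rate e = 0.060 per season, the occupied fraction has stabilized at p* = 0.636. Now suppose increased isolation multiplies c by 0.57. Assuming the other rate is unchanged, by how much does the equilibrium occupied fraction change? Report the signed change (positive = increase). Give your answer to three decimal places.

Balance c(h−p*) = e gives c = e/(0.725 − 0.63600) = 0.060/0.08900 = 0.67416.
New p* = 0.725 − e/c = 0.725 − 0.06000/0.38427 = 0.56886.
Δp* = 0.56886 − 0.63600 = -0.06714.

-0.067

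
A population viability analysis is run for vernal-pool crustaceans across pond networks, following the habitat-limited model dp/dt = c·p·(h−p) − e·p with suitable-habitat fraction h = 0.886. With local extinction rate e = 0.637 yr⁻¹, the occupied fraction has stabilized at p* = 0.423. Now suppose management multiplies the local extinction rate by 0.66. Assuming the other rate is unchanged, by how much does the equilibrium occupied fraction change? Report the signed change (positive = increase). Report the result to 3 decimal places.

0.157

Balance c(h−p*) = e gives c = e/(0.886 − 0.42300) = 0.637/0.46300 = 1.37581.
New p* = 0.886 − e/c = 0.886 − 0.42042/1.37581 = 0.58042.
Δp* = 0.58042 − 0.42300 = +0.15742.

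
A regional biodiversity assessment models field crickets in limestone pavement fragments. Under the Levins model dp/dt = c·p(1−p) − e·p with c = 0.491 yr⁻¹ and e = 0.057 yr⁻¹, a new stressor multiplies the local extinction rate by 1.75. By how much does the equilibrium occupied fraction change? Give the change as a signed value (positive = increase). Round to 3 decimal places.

Before: p* = 1 − 0.057/0.491 = 0.8839.
After the change, c = 0.491, e = 0.09975, so p* = 1 − 0.09975/0.491 = 0.7968.
Δp* = 0.7968 − 0.8839 = -0.0871.

-0.087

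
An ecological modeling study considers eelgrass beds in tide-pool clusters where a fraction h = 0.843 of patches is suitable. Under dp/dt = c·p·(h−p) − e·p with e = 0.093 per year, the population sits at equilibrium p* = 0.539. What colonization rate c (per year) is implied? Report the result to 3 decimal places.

0.306

At equilibrium c(h−p*) = e, so c = e/(h−p*).
c = 0.093/(0.843 − 0.539) = 0.093/0.3040 = 0.3059.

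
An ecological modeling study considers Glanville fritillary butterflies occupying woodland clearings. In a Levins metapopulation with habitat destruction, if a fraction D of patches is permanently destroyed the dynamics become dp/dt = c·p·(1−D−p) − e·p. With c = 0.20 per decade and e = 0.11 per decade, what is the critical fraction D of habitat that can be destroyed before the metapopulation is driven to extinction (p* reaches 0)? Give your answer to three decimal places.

0.450

The nontrivial equilibrium is p* = (1−D) − e/c; extinction occurs when this hits zero.
So D_crit = 1 − e/c = 1 − 0.11/0.20 = 1 − 0.5500 = 0.4500.
Note this equals the original equilibrium occupancy — the Levins extinction-debt result.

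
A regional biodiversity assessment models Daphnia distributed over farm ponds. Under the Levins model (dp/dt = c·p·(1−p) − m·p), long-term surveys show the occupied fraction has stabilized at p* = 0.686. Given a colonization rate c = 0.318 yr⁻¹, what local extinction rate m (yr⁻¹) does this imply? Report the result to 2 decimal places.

At equilibrium c(1−p*) = m.
m = 0.318 × (1 − 0.686) = 0.318 × 0.3140 = 0.0999.

0.10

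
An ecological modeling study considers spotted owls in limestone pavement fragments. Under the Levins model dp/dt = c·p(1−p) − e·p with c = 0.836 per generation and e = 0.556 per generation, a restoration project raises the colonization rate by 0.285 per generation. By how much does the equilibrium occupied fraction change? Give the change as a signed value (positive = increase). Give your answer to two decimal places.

0.17

Before: p* = 1 − 0.556/0.836 = 0.3349.
After the change, c = 1.121, e = 0.556, so p* = 1 − 0.556/1.121 = 0.5040.
Δp* = 0.5040 − 0.3349 = +0.1691.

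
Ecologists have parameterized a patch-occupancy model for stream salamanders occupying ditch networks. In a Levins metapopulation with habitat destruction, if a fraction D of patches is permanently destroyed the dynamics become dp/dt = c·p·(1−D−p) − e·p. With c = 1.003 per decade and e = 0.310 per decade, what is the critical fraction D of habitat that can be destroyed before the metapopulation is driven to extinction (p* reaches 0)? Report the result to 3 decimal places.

The nontrivial equilibrium is p* = (1−D) − e/c; extinction occurs when this hits zero.
So D_crit = 1 − e/c = 1 − 0.310/1.003 = 1 − 0.3091 = 0.6909.
Note this equals the original equilibrium occupancy — the Levins extinction-debt result.

0.691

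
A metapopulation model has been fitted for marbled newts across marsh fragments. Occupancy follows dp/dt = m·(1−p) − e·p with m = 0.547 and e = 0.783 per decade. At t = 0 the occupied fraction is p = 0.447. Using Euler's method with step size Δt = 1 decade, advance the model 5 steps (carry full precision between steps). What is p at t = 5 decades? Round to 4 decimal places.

0.4111

Update rule: p ← p + [m·(1−p) − e·p]·Δt with Δt = 1.
step 1: Δp = -0.04751, p = 0.39949
step 2: Δp = +0.01568, p = 0.41517
step 3: Δp = -0.00517, p = 0.40999
step 4: Δp = +0.00171, p = 0.41170
step 5: Δp = -0.00056, p = 0.41114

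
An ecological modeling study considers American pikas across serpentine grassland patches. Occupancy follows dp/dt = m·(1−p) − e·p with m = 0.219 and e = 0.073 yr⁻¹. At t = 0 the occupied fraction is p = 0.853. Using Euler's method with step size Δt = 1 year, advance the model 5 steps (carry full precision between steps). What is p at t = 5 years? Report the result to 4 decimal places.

Update rule: p ← p + [m·(1−p) − e·p]·Δt with Δt = 1.
  1  |  dp/dt·Δt = -0.030076  |  p_1 = 0.822924
  2  |  dp/dt·Δt = -0.021294  |  p_2 = 0.801630
  3  |  dp/dt·Δt = -0.015076  |  p_3 = 0.786554
  4  |  dp/dt·Δt = -0.010674  |  p_4 = 0.775880
  5  |  dp/dt·Δt = -0.007557  |  p_5 = 0.768323

0.7683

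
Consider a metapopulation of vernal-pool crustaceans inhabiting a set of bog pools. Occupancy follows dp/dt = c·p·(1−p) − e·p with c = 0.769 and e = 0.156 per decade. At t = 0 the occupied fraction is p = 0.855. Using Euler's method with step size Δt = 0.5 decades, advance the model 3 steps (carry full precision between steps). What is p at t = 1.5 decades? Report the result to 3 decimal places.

0.815

Update rule: p ← p + [c·p·(1−p) − e·p]·Δt with Δt = 0.5.
p: 0.85500 → 0.83598  (Δp = -0.01902)
p: 0.83598 → 0.82349  (Δp = -0.01248)
p: 0.82349 → 0.81515  (Δp = -0.00834)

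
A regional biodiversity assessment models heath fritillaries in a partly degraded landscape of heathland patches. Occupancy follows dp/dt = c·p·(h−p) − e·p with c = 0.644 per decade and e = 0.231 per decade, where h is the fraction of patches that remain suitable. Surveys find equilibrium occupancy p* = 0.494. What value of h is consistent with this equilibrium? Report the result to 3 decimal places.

At equilibrium c(h−p*) = e, so h = p* + e/c.
h = 0.494 + 0.231/0.644 = 0.494 + 0.3587 = 0.8527.

0.853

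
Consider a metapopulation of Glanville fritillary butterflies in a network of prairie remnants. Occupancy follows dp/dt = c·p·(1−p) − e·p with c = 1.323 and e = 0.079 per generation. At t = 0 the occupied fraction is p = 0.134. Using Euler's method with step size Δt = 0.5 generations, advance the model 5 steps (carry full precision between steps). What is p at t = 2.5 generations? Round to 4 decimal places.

0.7173

Update rule: p ← p + [c·p·(1−p) − e·p]·Δt with Δt = 0.5.
  1  |  dp/dt·Δt = +0.071470  |  p_1 = 0.205470
  2  |  dp/dt·Δt = +0.099875  |  p_2 = 0.305345
  3  |  dp/dt·Δt = +0.128249  |  p_3 = 0.433595
  4  |  dp/dt·Δt = +0.145331  |  p_4 = 0.578926
  5  |  dp/dt·Δt = +0.138387  |  p_5 = 0.717312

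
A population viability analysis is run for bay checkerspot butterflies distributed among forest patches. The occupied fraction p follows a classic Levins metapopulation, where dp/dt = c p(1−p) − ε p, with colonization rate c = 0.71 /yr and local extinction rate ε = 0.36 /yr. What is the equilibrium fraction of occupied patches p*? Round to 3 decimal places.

At equilibrium, colonization balances extinction: c·p*·(1−p*) = ε·p*.
So p* = 1 − ε/c = 1 − 0.36/0.71 = 1 − 0.5070 = 0.4930.

0.493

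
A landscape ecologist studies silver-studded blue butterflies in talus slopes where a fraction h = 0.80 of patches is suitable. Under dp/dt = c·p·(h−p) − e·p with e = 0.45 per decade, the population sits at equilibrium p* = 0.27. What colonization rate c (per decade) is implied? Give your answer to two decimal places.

At equilibrium c(h−p*) = e, so c = e/(h−p*).
c = 0.45/(0.80 − 0.27) = 0.45/0.5300 = 0.8491.

0.85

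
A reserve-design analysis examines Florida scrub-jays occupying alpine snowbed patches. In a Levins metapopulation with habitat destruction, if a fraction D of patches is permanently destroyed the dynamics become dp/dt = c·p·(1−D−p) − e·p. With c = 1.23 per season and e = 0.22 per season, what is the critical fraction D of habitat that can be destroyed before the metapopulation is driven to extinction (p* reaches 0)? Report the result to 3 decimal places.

The nontrivial equilibrium is p* = (1−D) − e/c; extinction occurs when this hits zero.
So D_crit = 1 − e/c = 1 − 0.22/1.23 = 1 − 0.1789 = 0.8211.
Note this equals the original equilibrium occupancy — the Levins extinction-debt result.

0.821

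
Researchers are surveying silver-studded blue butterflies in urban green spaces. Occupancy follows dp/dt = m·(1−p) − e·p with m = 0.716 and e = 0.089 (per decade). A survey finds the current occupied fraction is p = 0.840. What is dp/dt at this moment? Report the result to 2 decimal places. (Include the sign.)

Colonization term: m·(1−p) = 0.716×0.1600 = 0.11456.
Extinction term: e·p = 0.07476.
dp/dt = 0.11456 − 0.07476 = 0.03980.

0.04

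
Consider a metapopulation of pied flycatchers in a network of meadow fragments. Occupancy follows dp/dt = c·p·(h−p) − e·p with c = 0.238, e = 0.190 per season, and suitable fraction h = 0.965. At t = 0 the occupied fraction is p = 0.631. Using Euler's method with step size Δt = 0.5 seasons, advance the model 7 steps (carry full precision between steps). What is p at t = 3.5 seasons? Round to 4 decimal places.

0.4570

Update rule: p ← p + [c·p·(h−p) − e·p]·Δt with Δt = 0.5.
  1  |  dp/dt·Δt = -0.034865  |  p_1 = 0.596135
  2  |  dp/dt·Δt = -0.030465  |  p_2 = 0.565669
  3  |  dp/dt·Δt = -0.026858  |  p_3 = 0.538811
  4  |  dp/dt·Δt = -0.023860  |  p_4 = 0.514951
  5  |  dp/dt·Δt = -0.021342  |  p_5 = 0.493609
  6  |  dp/dt·Δt = -0.019204  |  p_6 = 0.474406
  7  |  dp/dt·Δt = -0.017372  |  p_7 = 0.457033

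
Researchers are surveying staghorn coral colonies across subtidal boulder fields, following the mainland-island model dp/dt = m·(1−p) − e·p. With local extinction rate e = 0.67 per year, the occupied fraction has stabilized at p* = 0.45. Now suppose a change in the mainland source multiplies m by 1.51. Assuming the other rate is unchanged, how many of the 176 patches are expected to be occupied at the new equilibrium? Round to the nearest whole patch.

Balance m(1−p*) = e·p* gives m = e·p*/(1−p*) = 0.67×0.45000/0.55000 = 0.54818.
New p* = m/(m+e) = 0.82775/(0.82775+0.67000) = 0.55266.
Expected occupied = 176 × 0.55266 = 97.27 ≈ 97.

97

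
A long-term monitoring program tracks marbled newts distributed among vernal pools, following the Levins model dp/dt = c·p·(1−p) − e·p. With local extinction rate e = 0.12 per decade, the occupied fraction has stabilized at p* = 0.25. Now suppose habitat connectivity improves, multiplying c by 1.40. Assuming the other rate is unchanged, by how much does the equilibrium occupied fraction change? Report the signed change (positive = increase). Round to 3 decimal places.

0.214

Balance c(1−p*) = e gives c = e/(1 − 0.25000) = 0.12/0.75000 = 0.16000.
New p* = 1 − e/c = 1 − 0.12000/0.22400 = 0.46429.
Δp* = 0.46429 − 0.25000 = +0.21429.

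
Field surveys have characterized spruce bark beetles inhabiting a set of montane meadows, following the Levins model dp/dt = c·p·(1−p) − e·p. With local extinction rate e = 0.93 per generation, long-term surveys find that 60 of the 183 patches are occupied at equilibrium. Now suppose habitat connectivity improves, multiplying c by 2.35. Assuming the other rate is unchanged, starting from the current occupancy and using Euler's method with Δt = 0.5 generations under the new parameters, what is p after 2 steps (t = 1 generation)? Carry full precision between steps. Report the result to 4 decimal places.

Observed p* = 60/183 = 0.32787.
Balance c(1−p*) = e gives c = e/(1 − 0.32787) = 0.93/0.67213 = 1.38366.
Starting from p₀ = 0.32787; update p ← p + (dp/dt)·Δt with the new parameters.
t = 0.5: p = 0.32787 + (+0.20582) = 0.53369
t = 1: p = 0.53369 + (+0.15644) = 0.69013

0.6901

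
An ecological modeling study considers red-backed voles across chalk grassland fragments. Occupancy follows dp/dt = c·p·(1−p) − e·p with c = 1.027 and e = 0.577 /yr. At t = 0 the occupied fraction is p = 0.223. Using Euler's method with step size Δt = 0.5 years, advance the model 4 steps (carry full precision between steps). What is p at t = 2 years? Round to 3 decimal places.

0.317

Update rule: p ← p + [c·p·(1−p) − e·p]·Δt with Δt = 0.5.
p: 0.22300 → 0.24764  (Δp = +0.02464)
p: 0.24764 → 0.27187  (Δp = +0.02423)
p: 0.27187 → 0.29508  (Δp = +0.02322)
p: 0.29508 → 0.31677  (Δp = +0.02168)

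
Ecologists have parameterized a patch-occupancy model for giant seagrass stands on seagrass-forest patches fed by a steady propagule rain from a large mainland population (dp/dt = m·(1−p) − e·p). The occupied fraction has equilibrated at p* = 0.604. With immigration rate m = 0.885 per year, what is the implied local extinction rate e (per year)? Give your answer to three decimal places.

0.580

At equilibrium m(1−p*) = e·p*, so e = m(1−p*)/p*.
e = 0.885 × 0.3960 / 0.604 = 0.5802.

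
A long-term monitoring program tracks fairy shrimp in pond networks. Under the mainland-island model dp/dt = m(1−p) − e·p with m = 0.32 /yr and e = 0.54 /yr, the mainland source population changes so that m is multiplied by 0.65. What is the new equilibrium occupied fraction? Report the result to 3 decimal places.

Before: p* = 0.32/(0.32+0.54) = 0.3721.
After: m = 0.208, e = 0.54; p* = 0.208/0.7480 = 0.2781.

0.278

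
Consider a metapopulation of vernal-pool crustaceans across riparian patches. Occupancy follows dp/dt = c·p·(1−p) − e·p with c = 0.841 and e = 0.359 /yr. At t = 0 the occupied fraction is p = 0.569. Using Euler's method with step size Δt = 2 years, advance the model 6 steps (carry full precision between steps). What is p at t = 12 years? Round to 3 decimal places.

Update rule: p ← p + [c·p·(1−p) − e·p]·Δt with Δt = 2.
t = 2: p = 0.56900 + (+0.00395) = 0.57295
t = 4: p = 0.57295 + (+0.00017) = 0.57312
t = 6: p = 0.57312 + (+0.00001) = 0.57313
t = 8: p = 0.57313 + (+0.00000) = 0.57313
t = 10: p = 0.57313 + (+0.00000) = 0.57313
t = 12: p = 0.57313 + (+0.00000) = 0.57313

0.573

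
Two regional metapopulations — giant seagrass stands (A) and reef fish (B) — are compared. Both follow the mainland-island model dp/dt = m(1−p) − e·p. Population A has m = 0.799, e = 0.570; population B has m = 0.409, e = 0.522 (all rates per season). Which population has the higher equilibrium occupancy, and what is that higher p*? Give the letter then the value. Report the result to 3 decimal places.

A, 0.584

A: p*_A = m/(m+e) = 0.799/1.3690 = 0.5836.
B: p*_B = 0.409/0.9310 = 0.4393.
A is higher at 0.5836.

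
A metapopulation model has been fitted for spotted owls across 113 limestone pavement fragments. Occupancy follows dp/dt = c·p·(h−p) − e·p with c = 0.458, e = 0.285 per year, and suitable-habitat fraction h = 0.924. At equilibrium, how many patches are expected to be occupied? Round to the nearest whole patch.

34

p* = h − e/c = 0.924 − 0.6223 = 0.3017.
Expected occupied patches = N × p* = 113 × 0.3017 = 34.10 ≈ 34.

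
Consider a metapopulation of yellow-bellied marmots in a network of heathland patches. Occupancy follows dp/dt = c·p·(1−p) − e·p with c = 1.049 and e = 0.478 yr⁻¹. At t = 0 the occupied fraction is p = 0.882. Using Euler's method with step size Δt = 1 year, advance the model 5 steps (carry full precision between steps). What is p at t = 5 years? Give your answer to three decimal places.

Update rule: p ← p + [c·p·(1−p) − e·p]·Δt with Δt = 1.
t = 1: p = 0.88200 + (-0.31242) = 0.56958
t = 2: p = 0.56958 + (-0.01509) = 0.55449
t = 3: p = 0.55449 + (-0.00591) = 0.54858
t = 4: p = 0.54858 + (-0.00245) = 0.54613
t = 5: p = 0.54613 + (-0.00103) = 0.54510

0.545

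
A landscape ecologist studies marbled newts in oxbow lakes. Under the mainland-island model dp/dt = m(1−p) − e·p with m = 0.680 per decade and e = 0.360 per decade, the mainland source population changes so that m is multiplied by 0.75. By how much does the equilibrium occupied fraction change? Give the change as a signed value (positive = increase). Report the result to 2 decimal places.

-0.07

Before: p* = 0.680/(0.680+0.360) = 0.6538.
After: m = 0.51, e = 0.36; p* = 0.51/0.8700 = 0.5862.
Δp* = 0.5862 − 0.6538 = -0.0676.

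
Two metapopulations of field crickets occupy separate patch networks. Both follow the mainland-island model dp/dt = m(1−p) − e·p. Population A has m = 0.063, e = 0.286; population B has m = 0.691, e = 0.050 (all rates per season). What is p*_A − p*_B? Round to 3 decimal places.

-0.752

A: p*_A = m/(m+e) = 0.063/0.3490 = 0.1805.
B: p*_B = 0.691/0.7410 = 0.9325.
p*_A − p*_B = 0.1805 − 0.9325 = -0.7520.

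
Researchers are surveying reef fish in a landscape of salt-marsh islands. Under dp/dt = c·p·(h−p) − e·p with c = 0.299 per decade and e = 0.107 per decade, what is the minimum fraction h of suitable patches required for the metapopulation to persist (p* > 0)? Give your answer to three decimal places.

p* = h − e/c is positive only when h > e/c.
h_min = e/c = 0.107/0.299 = 0.3579.

0.358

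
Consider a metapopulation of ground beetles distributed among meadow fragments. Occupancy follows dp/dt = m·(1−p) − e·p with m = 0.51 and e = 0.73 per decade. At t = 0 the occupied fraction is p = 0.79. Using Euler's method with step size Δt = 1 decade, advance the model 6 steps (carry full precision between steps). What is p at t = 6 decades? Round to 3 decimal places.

0.411

Update rule: p ← p + [m·(1−p) − e·p]·Δt with Δt = 1.
  1  |  dp/dt·Δt = -0.469600  |  p_1 = 0.320400
  2  |  dp/dt·Δt = +0.112704  |  p_2 = 0.433104
  3  |  dp/dt·Δt = -0.027049  |  p_3 = 0.406055
  4  |  dp/dt·Δt = +0.006492  |  p_4 = 0.412547
  5  |  dp/dt·Δt = -0.001558  |  p_5 = 0.410989
  6  |  dp/dt·Δt = +0.000374  |  p_6 = 0.411363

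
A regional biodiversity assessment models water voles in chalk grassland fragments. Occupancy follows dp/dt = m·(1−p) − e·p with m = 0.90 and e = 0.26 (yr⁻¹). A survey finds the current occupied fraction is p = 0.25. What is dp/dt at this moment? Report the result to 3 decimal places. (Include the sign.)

Colonization term: m·(1−p) = 0.90×0.7500 = 0.67500.
Extinction term: e·p = 0.06500.
dp/dt = 0.67500 − 0.06500 = 0.61000.

0.610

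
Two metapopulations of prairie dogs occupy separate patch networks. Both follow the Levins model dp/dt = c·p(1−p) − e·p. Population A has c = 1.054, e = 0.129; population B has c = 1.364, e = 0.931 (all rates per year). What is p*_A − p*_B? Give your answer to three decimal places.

A: p*_A = 1 − 0.129/1.054 = 0.8776.
B: p*_B = 1 − 0.931/1.364 = 0.3174.
p*_A − p*_B = 0.8776 − 0.3174 = 0.5602.

0.560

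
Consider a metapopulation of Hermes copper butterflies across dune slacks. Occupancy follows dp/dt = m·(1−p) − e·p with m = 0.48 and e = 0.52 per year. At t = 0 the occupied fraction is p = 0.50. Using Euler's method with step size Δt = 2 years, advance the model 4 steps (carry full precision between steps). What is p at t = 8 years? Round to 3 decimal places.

Update rule: p ← p + [m·(1−p) − e·p]·Δt with Δt = 2.
step 1: Δp = -0.04000, p = 0.46000
step 2: Δp = +0.04000, p = 0.50000
step 3: Δp = -0.04000, p = 0.46000
step 4: Δp = +0.04000, p = 0.50000

0.500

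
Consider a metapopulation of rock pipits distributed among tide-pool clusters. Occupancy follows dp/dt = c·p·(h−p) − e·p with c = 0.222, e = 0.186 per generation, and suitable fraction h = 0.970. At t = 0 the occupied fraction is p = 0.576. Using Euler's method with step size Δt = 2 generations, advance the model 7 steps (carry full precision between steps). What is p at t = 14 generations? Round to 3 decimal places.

0.253

Update rule: p ← p + [c·p·(h−p) − e·p]·Δt with Δt = 2.
p: 0.57600 → 0.46249  (Δp = -0.11351)
p: 0.46249 → 0.39466  (Δp = -0.06783)
p: 0.39466 → 0.34866  (Δp = -0.04600)
p: 0.34866 → 0.31515  (Δp = -0.03352)
p: 0.31515 → 0.28954  (Δp = -0.02560)
p: 0.28954 → 0.26931  (Δp = -0.02023)
p: 0.26931 → 0.25291  (Δp = -0.01640)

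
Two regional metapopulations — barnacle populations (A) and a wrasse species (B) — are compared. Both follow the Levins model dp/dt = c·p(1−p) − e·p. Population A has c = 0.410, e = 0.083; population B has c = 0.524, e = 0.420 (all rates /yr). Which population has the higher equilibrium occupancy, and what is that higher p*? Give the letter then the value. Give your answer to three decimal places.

A: p*_A = 1 − 0.083/0.410 = 0.7976.
B: p*_B = 1 − 0.420/0.524 = 0.1985.
A is higher at 0.7976.

A, 0.798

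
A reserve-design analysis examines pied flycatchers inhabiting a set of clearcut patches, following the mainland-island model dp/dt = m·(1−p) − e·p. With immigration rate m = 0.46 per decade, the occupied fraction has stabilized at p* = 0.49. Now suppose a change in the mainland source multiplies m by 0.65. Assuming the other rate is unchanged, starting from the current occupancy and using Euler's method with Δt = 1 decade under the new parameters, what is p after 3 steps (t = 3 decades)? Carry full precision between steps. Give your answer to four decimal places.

0.3856

Balance m(1−p*) = e·p* gives e = m(1−p*)/p* = 0.46×0.51000/0.49000 = 0.47878.
Starting from p₀ = 0.49000; update p ← p + (dp/dt)·Δt with the new parameters.
  1  |  dp/dt·Δt = -0.082110  |  p_1 = 0.407890
  2  |  dp/dt·Δt = -0.018247  |  p_2 = 0.389643
  3  |  dp/dt·Δt = -0.004055  |  p_3 = 0.385588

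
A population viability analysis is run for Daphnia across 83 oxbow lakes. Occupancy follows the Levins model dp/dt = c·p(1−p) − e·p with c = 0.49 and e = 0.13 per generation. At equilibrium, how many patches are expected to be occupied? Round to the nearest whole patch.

p* = 1 − e/c = 1 − 0.13/0.49 = 0.7347.
Expected occupied patches = N × p* = 83 × 0.7347 = 60.98 ≈ 61.

61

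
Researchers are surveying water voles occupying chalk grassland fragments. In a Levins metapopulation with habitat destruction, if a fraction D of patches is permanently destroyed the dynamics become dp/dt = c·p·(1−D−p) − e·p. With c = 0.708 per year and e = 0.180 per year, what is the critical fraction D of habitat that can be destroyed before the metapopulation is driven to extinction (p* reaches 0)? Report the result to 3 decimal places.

The nontrivial equilibrium is p* = (1−D) − e/c; extinction occurs when this hits zero.
So D_crit = 1 − e/c = 1 − 0.180/0.708 = 1 − 0.2542 = 0.7458.
This equals the undisturbed p*, a classic result of Lande's extension.

0.746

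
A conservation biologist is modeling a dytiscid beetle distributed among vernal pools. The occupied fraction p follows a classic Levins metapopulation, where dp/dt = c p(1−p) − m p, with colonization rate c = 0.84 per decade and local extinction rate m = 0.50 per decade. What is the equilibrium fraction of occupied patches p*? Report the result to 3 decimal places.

Setting dp/dt = 0 and dividing through by p* gives c·(1−p*) = m.
So p* = 1 − m/c = 1 − 0.50/0.84 = 1 − 0.5952 = 0.4048.

0.405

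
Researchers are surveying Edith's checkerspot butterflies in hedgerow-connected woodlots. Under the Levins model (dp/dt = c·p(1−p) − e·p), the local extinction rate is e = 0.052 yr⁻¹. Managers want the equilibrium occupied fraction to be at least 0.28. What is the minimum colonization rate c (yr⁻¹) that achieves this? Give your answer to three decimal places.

0.072

p* = 1 − e/c ≥ 0.28 requires e/c ≤ 0.7200, i.e. c ≥ e/0.7200.
c_min = 0.052/0.7200 = 0.0722.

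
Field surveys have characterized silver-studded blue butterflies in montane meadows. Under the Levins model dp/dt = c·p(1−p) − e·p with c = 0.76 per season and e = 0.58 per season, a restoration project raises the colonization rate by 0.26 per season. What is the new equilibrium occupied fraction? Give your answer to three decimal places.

Before: p* = 1 − 0.58/0.76 = 0.2368.
After the change, c = 1.02, e = 0.58, so p* = 1 − 0.58/1.02 = 0.4314.

0.431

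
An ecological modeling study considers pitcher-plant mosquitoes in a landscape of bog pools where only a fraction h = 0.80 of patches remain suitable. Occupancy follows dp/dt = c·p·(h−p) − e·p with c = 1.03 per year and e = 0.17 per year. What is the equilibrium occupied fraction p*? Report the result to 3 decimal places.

0.635

Setting dp/dt = 0 and dividing by p* gives c·(h−p*) = e.
So p* = h − e/c = 0.80 − 0.17/1.03 = 0.80 − 0.1650 = 0.6350.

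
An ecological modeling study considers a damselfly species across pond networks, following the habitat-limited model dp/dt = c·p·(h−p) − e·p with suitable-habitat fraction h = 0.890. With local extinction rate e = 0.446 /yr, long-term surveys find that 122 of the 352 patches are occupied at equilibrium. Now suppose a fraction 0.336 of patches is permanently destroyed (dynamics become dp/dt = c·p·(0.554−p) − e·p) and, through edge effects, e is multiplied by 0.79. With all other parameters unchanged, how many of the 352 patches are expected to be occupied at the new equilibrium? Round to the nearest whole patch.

44

Observed p* = 122/352 = 0.34659.
Balance c(h−p*) = e gives c = e/(0.89 − 0.34659) = 0.446/0.54341 = 0.82074.
New p* = 0.554 − e/c = 0.554 − 0.35234/0.82074 = 0.12470.
Expected occupied = 352 × 0.12470 = 43.89 ≈ 44.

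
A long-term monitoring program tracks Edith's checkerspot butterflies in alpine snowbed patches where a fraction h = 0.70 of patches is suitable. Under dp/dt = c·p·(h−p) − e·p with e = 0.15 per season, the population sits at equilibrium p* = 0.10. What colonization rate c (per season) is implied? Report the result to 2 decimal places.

0.25

At equilibrium c(h−p*) = e, so c = e/(h−p*).
c = 0.15/(0.70 − 0.10) = 0.15/0.6000 = 0.2500.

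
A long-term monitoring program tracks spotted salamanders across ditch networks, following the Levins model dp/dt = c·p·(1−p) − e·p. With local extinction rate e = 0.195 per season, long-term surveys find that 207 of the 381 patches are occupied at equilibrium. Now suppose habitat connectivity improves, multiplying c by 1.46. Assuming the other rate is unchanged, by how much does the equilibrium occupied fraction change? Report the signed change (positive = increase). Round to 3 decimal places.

Observed p* = 207/381 = 0.54331.
Balance c(1−p*) = e gives c = e/(1 − 0.54331) = 0.195/0.45669 = 0.42699.
New p* = 1 − e/c = 1 − 0.19500/0.62341 = 0.68720.
Δp* = 0.68720 − 0.54331 = +0.14389.

0.144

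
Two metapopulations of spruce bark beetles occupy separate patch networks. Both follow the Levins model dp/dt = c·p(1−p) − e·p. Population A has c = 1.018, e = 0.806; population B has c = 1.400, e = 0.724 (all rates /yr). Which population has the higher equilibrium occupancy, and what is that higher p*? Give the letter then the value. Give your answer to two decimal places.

A: p*_A = 1 − 0.806/1.018 = 0.2083.
B: p*_B = 1 − 0.724/1.400 = 0.4829.
B is higher at 0.4829.

B, 0.48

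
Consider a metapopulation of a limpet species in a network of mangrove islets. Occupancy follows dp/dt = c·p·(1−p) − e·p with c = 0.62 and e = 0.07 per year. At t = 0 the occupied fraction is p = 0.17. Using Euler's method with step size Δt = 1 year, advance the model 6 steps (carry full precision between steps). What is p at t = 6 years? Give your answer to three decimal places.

Update rule: p ← p + [c·p·(1−p) − e·p]·Δt with Δt = 1.
  1  |  dp/dt·Δt = +0.075582  |  p_1 = 0.245582
  2  |  dp/dt·Δt = +0.097678  |  p_2 = 0.343260
  3  |  dp/dt·Δt = +0.115740  |  p_3 = 0.459000
  4  |  dp/dt·Δt = +0.121828  |  p_4 = 0.580827
  5  |  dp/dt·Δt = +0.110292  |  p_5 = 0.691119
  6  |  dp/dt·Δt = +0.083975  |  p_6 = 0.775094

0.775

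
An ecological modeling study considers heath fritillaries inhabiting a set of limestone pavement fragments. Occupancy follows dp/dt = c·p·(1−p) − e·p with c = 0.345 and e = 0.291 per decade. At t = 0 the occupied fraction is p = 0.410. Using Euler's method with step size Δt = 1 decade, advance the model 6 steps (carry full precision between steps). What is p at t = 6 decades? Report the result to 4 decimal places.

Update rule: p ← p + [c·p·(1−p) − e·p]·Δt with Δt = 1.
p: 0.41000 → 0.37415  (Δp = -0.03585)
p: 0.37415 → 0.34605  (Δp = -0.02809)
p: 0.34605 → 0.32343  (Δp = -0.02263)
p: 0.32343 → 0.30480  (Δp = -0.01862)
p: 0.30480 → 0.28921  (Δp = -0.01559)
p: 0.28921 → 0.27597  (Δp = -0.01324)

0.2760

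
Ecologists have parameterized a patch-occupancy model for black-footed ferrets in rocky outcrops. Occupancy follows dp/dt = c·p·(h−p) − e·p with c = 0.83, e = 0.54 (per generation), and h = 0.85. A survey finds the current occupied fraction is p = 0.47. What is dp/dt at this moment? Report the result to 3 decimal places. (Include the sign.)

-0.106

Colonization term: c·p·(h−p) = 0.83×0.47×0.3800 = 0.14824.
Extinction term: e·p = 0.25380.
dp/dt = 0.14824 − 0.25380 = -0.10556.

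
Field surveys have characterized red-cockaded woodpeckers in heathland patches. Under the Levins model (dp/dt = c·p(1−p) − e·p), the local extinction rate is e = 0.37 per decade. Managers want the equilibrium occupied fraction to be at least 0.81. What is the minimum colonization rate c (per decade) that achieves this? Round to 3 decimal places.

p* = 1 − e/c ≥ 0.81 requires e/c ≤ 0.1900, i.e. c ≥ e/0.1900.
c_min = 0.37/0.1900 = 1.9474.

1.947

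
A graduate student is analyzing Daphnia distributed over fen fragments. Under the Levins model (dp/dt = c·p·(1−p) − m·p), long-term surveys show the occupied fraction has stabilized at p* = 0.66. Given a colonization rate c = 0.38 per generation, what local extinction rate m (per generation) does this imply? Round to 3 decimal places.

0.129

At equilibrium c(1−p*) = m.
m = 0.38 × (1 − 0.66) = 0.38 × 0.3400 = 0.1292.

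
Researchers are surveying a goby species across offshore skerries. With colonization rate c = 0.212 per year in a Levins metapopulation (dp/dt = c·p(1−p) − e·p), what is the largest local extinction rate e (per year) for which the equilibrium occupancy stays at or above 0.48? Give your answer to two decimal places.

1 − e/c ≥ 0.48 ⇒ e ≤ c(1 − 0.48) = 0.212 × 0.5200.
e_max = 0.1102.

0.11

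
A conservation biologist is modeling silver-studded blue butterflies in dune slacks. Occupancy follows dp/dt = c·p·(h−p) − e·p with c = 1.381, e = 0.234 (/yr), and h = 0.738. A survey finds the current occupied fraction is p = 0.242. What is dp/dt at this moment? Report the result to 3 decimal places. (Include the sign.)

0.109

Colonization term: c·p·(h−p) = 1.381×0.242×0.4960 = 0.16576.
Extinction term: e·p = 0.05663.
dp/dt = 0.16576 − 0.05663 = 0.10914.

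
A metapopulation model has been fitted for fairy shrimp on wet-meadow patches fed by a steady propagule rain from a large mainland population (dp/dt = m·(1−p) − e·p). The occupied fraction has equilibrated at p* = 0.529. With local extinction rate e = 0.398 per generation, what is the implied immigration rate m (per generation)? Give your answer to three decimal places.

0.447

At equilibrium m(1−p*) = e·p*, so m = e·p*/(1−p*).
m = 0.398 × 0.529 / 0.4710 = 0.2105/0.4710 = 0.4470.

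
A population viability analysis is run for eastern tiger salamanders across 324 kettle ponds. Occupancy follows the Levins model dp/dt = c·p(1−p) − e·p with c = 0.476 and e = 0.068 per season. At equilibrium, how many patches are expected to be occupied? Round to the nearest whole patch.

278

p* = 1 − e/c = 1 − 0.068/0.476 = 0.8571.
Expected occupied patches = N × p* = 324 × 0.8571 = 277.71 ≈ 278.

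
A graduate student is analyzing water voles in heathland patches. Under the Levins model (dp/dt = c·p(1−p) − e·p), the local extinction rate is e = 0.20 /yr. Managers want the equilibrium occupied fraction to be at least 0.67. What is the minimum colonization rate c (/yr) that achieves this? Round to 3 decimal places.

p* = 1 − e/c ≥ 0.67 requires e/c ≤ 0.3300, i.e. c ≥ e/0.3300.
c_min = 0.20/0.3300 = 0.6061.

0.606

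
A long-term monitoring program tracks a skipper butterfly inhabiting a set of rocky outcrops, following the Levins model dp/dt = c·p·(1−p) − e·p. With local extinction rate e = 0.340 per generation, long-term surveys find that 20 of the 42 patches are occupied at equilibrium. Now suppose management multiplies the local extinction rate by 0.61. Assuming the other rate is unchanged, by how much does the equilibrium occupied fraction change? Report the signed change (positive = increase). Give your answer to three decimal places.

Observed p* = 20/42 = 0.47619.
Balance c(1−p*) = e gives c = e/(1 − 0.47619) = 0.340/0.52381 = 0.64909.
New p* = 1 − e/c = 1 − 0.20740/0.64909 = 0.68048.
Δp* = 0.68048 − 0.47619 = +0.20429.

0.204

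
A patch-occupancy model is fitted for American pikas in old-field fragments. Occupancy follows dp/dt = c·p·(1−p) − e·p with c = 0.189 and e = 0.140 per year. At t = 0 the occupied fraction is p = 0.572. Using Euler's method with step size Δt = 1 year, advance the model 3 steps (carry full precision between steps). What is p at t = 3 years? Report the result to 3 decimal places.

0.486

Update rule: p ← p + [c·p·(1−p) − e·p]·Δt with Δt = 1.
  1  |  dp/dt·Δt = -0.033810  |  p_1 = 0.538190
  2  |  dp/dt·Δt = -0.028372  |  p_2 = 0.509818
  3  |  dp/dt·Δt = -0.024143  |  p_3 = 0.485675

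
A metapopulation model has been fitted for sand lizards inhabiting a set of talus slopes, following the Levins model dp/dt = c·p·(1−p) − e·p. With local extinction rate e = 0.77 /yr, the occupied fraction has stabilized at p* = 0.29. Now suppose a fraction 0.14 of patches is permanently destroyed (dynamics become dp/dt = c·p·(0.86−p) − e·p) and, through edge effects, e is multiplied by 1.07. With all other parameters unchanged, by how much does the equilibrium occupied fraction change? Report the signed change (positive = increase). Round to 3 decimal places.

Balance c(1−p*) = e gives c = e/(1 − 0.29000) = 0.77/0.71000 = 1.08451.
New p* = 0.86 − e/c = 0.86 − 0.82390/1.08451 = 0.10030.
Δp* = 0.10030 − 0.29000 = -0.18970.

-0.190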